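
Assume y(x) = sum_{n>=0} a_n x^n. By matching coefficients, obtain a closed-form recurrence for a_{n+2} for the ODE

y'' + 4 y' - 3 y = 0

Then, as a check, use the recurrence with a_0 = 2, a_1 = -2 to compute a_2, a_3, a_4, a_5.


Substitute y = sum_n a_n x^n.
y''(x) has coefficient (n+2)(n+1) a_{n+2} at x^n;
4 y'(x) has coefficient 4 (n+1) a_{n+1} at x^n;
-3 y(x) has coefficient -3 a_n at x^n.
Matching x^n: (n+2)(n+1) a_{n+2} + 4 (n+1) a_{n+1} - 3 a_n = 0.
Thus a_{n+2} = [-4 (n+1) a_{n+1} + 3 a_n] / ((n+1)(n+2)).

Check with a_0 = 2, a_1 = -2 (apply the recurrence for n = 0, 1, 2, 3): a_0 = 2, a_1 = -2, a_2 = 7, a_3 = -31/3, a_4 = 145/12, a_5 = -673/60.

a_(n+2) = [-4 (n+1) a_(n+1) + 3 a_n] / ((n+1)(n+2)); check: a_0 = 2, a_1 = -2, a_2 = 7, a_3 = -31/3, a_4 = 145/12, a_5 = -673/60


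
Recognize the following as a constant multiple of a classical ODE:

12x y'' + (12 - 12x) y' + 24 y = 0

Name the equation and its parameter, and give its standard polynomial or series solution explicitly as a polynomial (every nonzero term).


All three coefficients share the factor 12; dividing through by 12 gives  x y'' + (1 - x) y' + 2 y = 0.
This matches the Laguerre equation x y'' + (1 - x) y' + n y = 0 with n = 2; the polynomial solution is L_2(x).
With y = sum_k a_k x^k, matching x^k gives (k+1)k a_{k+1} + (k+1) a_{k+1} - k a_k + n a_k = 0, i.e. (k+1)^2 a_{k+1} = (k - n) a_k = (k - 2) a_k. The right side vanishes at k = 2, so the series terminates at degree 2.
Standard normalization L_n(0) = 1 gives a_0 = 1. Work upward with a_{k+1} = (k - 2) a_k / (k+1)^2:
  a_1 = (0 - 2)(1) / 1^2 = -2/1 = -2
  a_2 = (1 - 2)(-2) / 2^2 = 2/4 = 1/2
Hence L_2(x) = x^2/2 - 2 x + 1.

L_2(x); series = x^2/2 - 2 x + 1


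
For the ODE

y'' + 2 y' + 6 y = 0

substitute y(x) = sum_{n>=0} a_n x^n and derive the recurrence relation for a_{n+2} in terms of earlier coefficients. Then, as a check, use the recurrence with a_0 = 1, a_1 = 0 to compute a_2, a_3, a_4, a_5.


Substitute y = sum_n a_n x^n.
y''(x) has coefficient (n+2)(n+1) a_{n+2} at x^n;
2 y'(x) has coefficient 2 (n+1) a_{n+1} at x^n;
6 y(x) has coefficient 6 a_n at x^n.
Matching x^n: (n+2)(n+1) a_{n+2} + 2 (n+1) a_{n+1} + 6 a_n = 0.
Thus a_{n+2} = [-2 (n+1) a_{n+1} - 6 a_n] / ((n+1)(n+2)).

Check with a_0 = 1, a_1 = 0 (apply the recurrence for n = 0, 1, 2, 3): a_0 = 1, a_1 = 0, a_2 = -3, a_3 = 2, a_4 = 1/2, a_5 = -4/5.

a_(n+2) = [-2 (n+1) a_(n+1) - 6 a_n] / ((n+1)(n+2)); check: a_0 = 1, a_1 = 0, a_2 = -3, a_3 = 2, a_4 = 1/2, a_5 = -4/5


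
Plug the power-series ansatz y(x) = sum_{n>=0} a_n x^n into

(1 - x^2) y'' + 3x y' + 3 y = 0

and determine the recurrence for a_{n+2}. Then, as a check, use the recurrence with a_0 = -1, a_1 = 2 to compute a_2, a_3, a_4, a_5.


Substitute y = sum_n a_n x^n.
(1 - 1 x^2) y'' contributes (n+2)(n+1) a_{n+2} - n(n-1) a_n at x^n.
3 x y'(x) contributes 3 n a_n at x^n.
3 y(x) contributes 3 a_n at x^n.
Matching x^n: (n+2)(n+1) a_{n+2} + (-n(n-1) + 3 n + 3) a_n = 0.
Thus a_{n+2} = (n(n-1) - 3 n - 3) / ((n+1)(n+2)) * a_n.

Check with a_0 = -1, a_1 = 2 (apply the recurrence for n = 0, 1, 2, 3): a_0 = -1, a_1 = 2, a_2 = 3/2, a_3 = -2, a_4 = -7/8, a_5 = 3/5.

a_(n+2) = (n(n-1) - 3 n - 3) / ((n+1)(n+2)) * a_n; check: a_0 = -1, a_1 = 2, a_2 = 3/2, a_3 = -2, a_4 = -7/8, a_5 = 3/5


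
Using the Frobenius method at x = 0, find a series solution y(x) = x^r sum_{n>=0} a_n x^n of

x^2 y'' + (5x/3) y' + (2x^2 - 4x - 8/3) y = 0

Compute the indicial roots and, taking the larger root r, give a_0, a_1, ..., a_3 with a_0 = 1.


Write in Frobenius form y'' + (p(x)/x) y' + (q(x)/x^2) y = 0:
  p(x) = 5/3,  q(x) = 2x^2 - 4x - 8/3.
Indicial equation: r(r-1) + (5/3) r + (-8/3) = 0 -> roots r_1 = 4/3, r_2 = -2.
Take r = r_1 = 4/3. Let y(x) = x^r sum_{n>=0} a_n x^n with a_0 = 1.
Substitute y = x^r sum a_n x^n and match x^{r+n}. The recurrence is
  D(n) a_n - 4 a_{n-1} + 2 a_{n-2} = 0,  where D(n) = (r+n)(r+n-1) + (5/3)(r+n) + (-8/3).
  a_n = [4 a_{n-1} - 2 a_{n-2}] / D(n).
Since the indicial polynomial factors as (r - r_1)(r - r_2), D(n) = (r_1 + n - r_1)(r_1 + n - r_2) = n(n + 10/3).
Evaluating step by step (a_0 = 1):
  n = 1: D(1) = 1(1 + 10/3) = 13/3; numerator = 4(1) = 4; a_1 = (4)/(13/3) = 12/13
  n = 2: D(2) = 2(2 + 10/3) = 32/3; numerator = 4(12/13) - 2(1) = 22/13; a_2 = (22/13)/(32/3) = 33/208
  n = 3: D(3) = 3(3 + 10/3) = 19; numerator = 4(33/208) - 2(12/13) = -63/52; a_3 = (-63/52)/(19) = -63/988

r = 4/3; a_0 = 1; a_1 = 12/13; a_2 = 33/208; a_3 = -63/988


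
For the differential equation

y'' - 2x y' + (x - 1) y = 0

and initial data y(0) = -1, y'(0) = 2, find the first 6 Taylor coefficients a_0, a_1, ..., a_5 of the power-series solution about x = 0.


Ansatz: y(x) = sum_{n>=0} a_n x^n, so y'(x) = sum_{n>=1} n a_n x^(n-1) and y''(x) = sum_{n>=2} n(n-1) a_n x^(n-2).
Substitute into P(x) y'' + Q(x) y' + R(x) y = 0 with P(x) = 1, Q(x) = -2x, R(x) = x - 1, and match powers of x.
Initial conditions: a_0 = -1, a_1 = 2.
Setting the coefficient of each power of x to zero and solving order by order (substituting the coefficients already found):
  x^0: 2 a_2 - a_0 = 0  ->  2 a_2 = a_0 = -1  ->  a_2 = -1/2
  x^1: 6 a_3 - 3 a_1 + a_0 = 0  ->  6 a_3 = 3 a_1 - a_0 = 7  ->  a_3 = 7/6
  x^2: 12 a_4 - 5 a_2 + a_1 = 0  ->  12 a_4 = 5 a_2 - a_1 = -9/2  ->  a_4 = -3/8
  x^3: 20 a_5 - 7 a_3 + a_2 = 0  ->  20 a_5 = 7 a_3 - a_2 = 26/3  ->  a_5 = 13/30
Truncated series: y(x) = -1 + 2 x - (1/2) x^2 + (7/6) x^3 - (3/8) x^4 + (13/30) x^5 + O(x^6).

a_0 = -1; a_1 = 2; a_2 = -1/2; a_3 = 7/6; a_4 = -3/8; a_5 = 13/30


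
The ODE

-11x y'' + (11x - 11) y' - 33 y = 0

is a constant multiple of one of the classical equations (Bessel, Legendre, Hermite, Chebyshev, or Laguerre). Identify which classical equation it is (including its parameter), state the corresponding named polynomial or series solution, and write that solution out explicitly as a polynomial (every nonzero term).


All three coefficients share the factor -11; dividing through by -11 gives  x y'' + (1 - x) y' + 3 y = 0.
This matches the Laguerre equation x y'' + (1 - x) y' + n y = 0 with n = 3; the polynomial solution is L_3(x).
With y = sum_k a_k x^k, matching x^k gives (k+1)k a_{k+1} + (k+1) a_{k+1} - k a_k + n a_k = 0, i.e. (k+1)^2 a_{k+1} = (k - n) a_k = (k - 3) a_k. The right side vanishes at k = 3, so the series terminates at degree 3.
Standard normalization L_n(0) = 1 gives a_0 = 1. Work upward with a_{k+1} = (k - 3) a_k / (k+1)^2:
  a_1 = (0 - 3)(1) / 1^2 = -3/1 = -3
  a_2 = (1 - 3)(-3) / 2^2 = 6/4 = 3/2
  a_3 = (2 - 3)(3/2) / 3^2 = (-3/2)/9 = -1/6
Hence L_3(x) = -x^3/6 + 3 x^2/2 - 3 x + 1.

L_3(x); series = -x^3/6 + 3 x^2/2 - 3 x + 1


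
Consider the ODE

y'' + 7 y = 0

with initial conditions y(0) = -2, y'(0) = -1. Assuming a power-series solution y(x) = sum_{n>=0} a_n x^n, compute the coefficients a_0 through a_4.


Ansatz: y(x) = sum_{n>=0} a_n x^n, so y'(x) = sum_{n>=1} n a_n x^(n-1) and y''(x) = sum_{n>=2} n(n-1) a_n x^(n-2).
Substitute into P(x) y'' + Q(x) y' + R(x) y = 0 with P(x) = 1, Q(x) = 0, R(x) = 7, and match powers of x.
Initial conditions: a_0 = -2, a_1 = -1.
Setting the coefficient of each power of x to zero and solving order by order (substituting the coefficients already found):
  x^0: 2 a_2 + 7 a_0 = 0  ->  2 a_2 = -7 a_0 = 14  ->  a_2 = 7
  x^1: 6 a_3 + 7 a_1 = 0  ->  6 a_3 = -7 a_1 = 7  ->  a_3 = 7/6
  x^2: 12 a_4 + 7 a_2 = 0  ->  12 a_4 = -7 a_2 = -49  ->  a_4 = -49/12
Truncated series: y(x) = -2 - x + 7 x^2 + (7/6) x^3 - (49/12) x^4 + O(x^5).

a_0 = -2; a_1 = -1; a_2 = 7; a_3 = 7/6; a_4 = -49/12


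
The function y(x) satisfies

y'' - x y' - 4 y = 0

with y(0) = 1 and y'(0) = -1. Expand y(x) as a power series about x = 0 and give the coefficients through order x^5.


Ansatz: y(x) = sum_{n>=0} a_n x^n, so y'(x) = sum_{n>=1} n a_n x^(n-1) and y''(x) = sum_{n>=2} n(n-1) a_n x^(n-2).
Substitute into P(x) y'' + Q(x) y' + R(x) y = 0 with P(x) = 1, Q(x) = -x, R(x) = -4, and match powers of x.
Initial conditions: a_0 = 1, a_1 = -1.
Setting the coefficient of each power of x to zero and solving order by order (substituting the coefficients already found):
  x^0: 2 a_2 - 4 a_0 = 0  ->  2 a_2 = 4 a_0 = 4  ->  a_2 = 2
  x^1: 6 a_3 - 5 a_1 = 0  ->  6 a_3 = 5 a_1 = -5  ->  a_3 = -5/6
  x^2: 12 a_4 - 6 a_2 = 0  ->  12 a_4 = 6 a_2 = 12  ->  a_4 = 1
  x^3: 20 a_5 - 7 a_3 = 0  ->  20 a_5 = 7 a_3 = -35/6  ->  a_5 = -7/24
Truncated series: y(x) = 1 - x + 2 x^2 - (5/6) x^3 + x^4 - (7/24) x^5 + O(x^6).

a_0 = 1; a_1 = -1; a_2 = 2; a_3 = -5/6; a_4 = 1; a_5 = -7/24


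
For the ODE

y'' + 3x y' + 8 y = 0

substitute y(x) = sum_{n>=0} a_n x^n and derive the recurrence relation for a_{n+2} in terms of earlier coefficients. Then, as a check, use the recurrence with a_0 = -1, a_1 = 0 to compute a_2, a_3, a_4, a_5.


Substitute y = sum_n a_n x^n.
y''(x) has coefficient (n+2)(n+1) a_{n+2} at x^n;
3 x y'(x) has coefficient 3 n a_n at x^n (shift);
8 y(x) has coefficient 8 a_n at x^n.
Matching x^n: (n+2)(n+1) a_{n+2} + (3n + 8) a_n = 0.
Thus a_{n+2} = (-3n - 8) / ((n+1)(n+2)) * a_n.

Check with a_0 = -1, a_1 = 0 (apply the recurrence for n = 0, 1, 2, 3): a_0 = -1, a_1 = 0, a_2 = 4, a_3 = 0, a_4 = -14/3, a_5 = 0.

a_(n+2) = (-3n - 8) / ((n+1)(n+2)) * a_n; check: a_0 = -1, a_1 = 0, a_2 = 4, a_3 = 0, a_4 = -14/3, a_5 = 0


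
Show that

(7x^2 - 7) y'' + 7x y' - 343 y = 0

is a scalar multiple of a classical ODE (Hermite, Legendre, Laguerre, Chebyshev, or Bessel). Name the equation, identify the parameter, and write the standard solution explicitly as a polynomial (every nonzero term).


All three coefficients share the factor -7; dividing through by -7 gives  (1 - x^2) y'' - x y' + 49 y = 0.
This matches the Chebyshev equation (1 - x^2) y'' - x y' + n^2 y = 0 (note the -x y' term, not -2x y') with n^2 = 49, so n = 7; the polynomial solution is T_7(x).
With y = sum_k a_k x^k, matching x^k gives (k+2)(k+1) a_{k+2} = (k^2 - n^2) a_k = (k - 7)(k + 7) a_k. The right side vanishes at k = 7, so the series with the parity of 7 terminates at degree 7.
Standard normalization: leading coefficient of T_n is 2^(n-1), so a_7 = 2^6 = 64. Work downward with a_k = (k+1)(k+2) a_{k+2} / ((k - 7)(k + 7)):
  a_5 = (6)(7)(64) / ((5 - 7)(5 + 7)) = 2688/(-24) = -112
  a_3 = (4)(5)(-112) / ((3 - 7)(3 + 7)) = -2240/(-40) = 56
  a_1 = (2)(3)(56) / ((1 - 7)(1 + 7)) = 336/(-48) = -7
Hence T_7(x) = 64 x^7 - 112 x^5 + 56 x^3 - 7 x.

T_7(x); series = 64 x^7 - 112 x^5 + 56 x^3 - 7 x


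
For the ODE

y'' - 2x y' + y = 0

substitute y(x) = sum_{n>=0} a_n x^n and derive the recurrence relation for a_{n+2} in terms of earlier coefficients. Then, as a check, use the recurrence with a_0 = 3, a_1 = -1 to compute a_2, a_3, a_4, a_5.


Substitute y = sum_n a_n x^n.
y''(x) has coefficient (n+2)(n+1) a_{n+2} at x^n;
-2 x y'(x) has coefficient -2 n a_n at x^n (shift);
y(x) has coefficient 1 a_n at x^n.
Matching x^n: (n+2)(n+1) a_{n+2} + (-2n + 1) a_n = 0.
Thus a_{n+2} = (2n - 1) / ((n+1)(n+2)) * a_n.

Check with a_0 = 3, a_1 = -1 (apply the recurrence for n = 0, 1, 2, 3): a_0 = 3, a_1 = -1, a_2 = -3/2, a_3 = -1/6, a_4 = -3/8, a_5 = -1/24.

a_(n+2) = (2n - 1) / ((n+1)(n+2)) * a_n; check: a_0 = 3, a_1 = -1, a_2 = -3/2, a_3 = -1/6, a_4 = -3/8, a_5 = -1/24


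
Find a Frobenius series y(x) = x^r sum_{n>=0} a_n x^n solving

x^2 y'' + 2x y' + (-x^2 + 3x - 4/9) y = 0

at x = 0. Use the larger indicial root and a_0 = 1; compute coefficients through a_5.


Write in Frobenius form y'' + (p(x)/x) y' + (q(x)/x^2) y = 0:
  p(x) = 2,  q(x) = -x^2 + 3x - 4/9.
Indicial equation: r(r-1) + (2) r + (-4/9) = 0 -> roots r_1 = 1/3, r_2 = -4/3.
Take r = r_1 = 1/3. Let y(x) = x^r sum_{n>=0} a_n x^n with a_0 = 1.
Substitute y = x^r sum a_n x^n and match x^{r+n}. The recurrence is
  D(n) a_n + 3 a_{n-1} - 1 a_{n-2} = 0,  where D(n) = (r+n)(r+n-1) + (2)(r+n) + (-4/9).
  a_n = [-3 a_{n-1} + 1 a_{n-2}] / D(n).
Since the indicial polynomial factors as (r - r_1)(r - r_2), D(n) = (r_1 + n - r_1)(r_1 + n - r_2) = n(n + 5/3).
Evaluating step by step (a_0 = 1):
  n = 1: D(1) = 1(1 + 5/3) = 8/3; numerator = -3(1) = -3; a_1 = (-3)/(8/3) = -9/8
  n = 2: D(2) = 2(2 + 5/3) = 22/3; numerator = -3(-9/8) + 1(1) = 35/8; a_2 = (35/8)/(22/3) = 105/176
  n = 3: D(3) = 3(3 + 5/3) = 14; numerator = -3(105/176) + 1(-9/8) = -513/176; a_3 = (-513/176)/(14) = -513/2464
  n = 4: D(4) = 4(4 + 5/3) = 68/3; numerator = -3(-513/2464) + 1(105/176) = 3009/2464; a_4 = (3009/2464)/(68/3) = 531/9856
  n = 5: D(5) = 5(5 + 5/3) = 100/3; numerator = -3(531/9856) + 1(-513/2464) = -3645/9856; a_5 = (-3645/9856)/(100/3) = -2187/197120

r = 1/3; a_0 = 1; a_1 = -9/8; a_2 = 105/176; a_3 = -513/2464; a_4 = 531/9856; a_5 = -2187/197120


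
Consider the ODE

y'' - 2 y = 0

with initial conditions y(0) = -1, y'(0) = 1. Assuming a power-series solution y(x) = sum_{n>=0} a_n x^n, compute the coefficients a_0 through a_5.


Ansatz: y(x) = sum_{n>=0} a_n x^n, so y'(x) = sum_{n>=1} n a_n x^(n-1) and y''(x) = sum_{n>=2} n(n-1) a_n x^(n-2).
Substitute into P(x) y'' + Q(x) y' + R(x) y = 0 with P(x) = 1, Q(x) = 0, R(x) = -2, and match powers of x.
Initial conditions: a_0 = -1, a_1 = 1.
Setting the coefficient of each power of x to zero and solving order by order (substituting the coefficients already found):
  x^0: 2 a_2 - 2 a_0 = 0  ->  2 a_2 = 2 a_0 = -2  ->  a_2 = -1
  x^1: 6 a_3 - 2 a_1 = 0  ->  6 a_3 = 2 a_1 = 2  ->  a_3 = 1/3
  x^2: 12 a_4 - 2 a_2 = 0  ->  12 a_4 = 2 a_2 = -2  ->  a_4 = -1/6
  x^3: 20 a_5 - 2 a_3 = 0  ->  20 a_5 = 2 a_3 = 2/3  ->  a_5 = 1/30
Truncated series: y(x) = -1 + x - x^2 + (1/3) x^3 - (1/6) x^4 + (1/30) x^5 + O(x^6).

a_0 = -1; a_1 = 1; a_2 = -1; a_3 = 1/3; a_4 = -1/6; a_5 = 1/30


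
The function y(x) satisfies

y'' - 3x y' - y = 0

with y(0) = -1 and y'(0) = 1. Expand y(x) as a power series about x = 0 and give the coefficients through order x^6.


Ansatz: y(x) = sum_{n>=0} a_n x^n, so y'(x) = sum_{n>=1} n a_n x^(n-1) and y''(x) = sum_{n>=2} n(n-1) a_n x^(n-2).
Substitute into P(x) y'' + Q(x) y' + R(x) y = 0 with P(x) = 1, Q(x) = -3x, R(x) = -1, and match powers of x.
Initial conditions: a_0 = -1, a_1 = 1.
Setting the coefficient of each power of x to zero and solving order by order (substituting the coefficients already found):
  x^0: 2 a_2 - a_0 = 0  ->  2 a_2 = a_0 = -1  ->  a_2 = -1/2
  x^1: 6 a_3 - 4 a_1 = 0  ->  6 a_3 = 4 a_1 = 4  ->  a_3 = 2/3
  x^2: 12 a_4 - 7 a_2 = 0  ->  12 a_4 = 7 a_2 = -7/2  ->  a_4 = -7/24
  x^3: 20 a_5 - 10 a_3 = 0  ->  20 a_5 = 10 a_3 = 20/3  ->  a_5 = 1/3
  x^4: 30 a_6 - 13 a_4 = 0  ->  30 a_6 = 13 a_4 = -91/24  ->  a_6 = -91/720
Truncated series: y(x) = -1 + x - (1/2) x^2 + (2/3) x^3 - (7/24) x^4 + (1/3) x^5 - (91/720) x^6 + O(x^7).

a_0 = -1; a_1 = 1; a_2 = -1/2; a_3 = 2/3; a_4 = -7/24; a_5 = 1/3; a_6 = -91/720


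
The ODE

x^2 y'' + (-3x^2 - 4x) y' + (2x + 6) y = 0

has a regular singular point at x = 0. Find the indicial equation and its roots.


Divide by x^2 to reach normal form y'' + P_1(x) y' + P_2(x) y = 0 with P_1(x) = -3 - 4/x and P_2(x) = 2/x + 6/x^2.
x = 0 is a singular point because the y'-coefficient -3 - 4/x has a pole at x = 0 and the y-coefficient 2/x + 6/x^2 has a pole at x = 0.
It is a regular singular point because x P_1(x) = p(x) = -3x - 4 and x^2 P_2(x) = q(x) = 2x + 6 are polynomials, hence analytic at x = 0.
p(0) = -4,  q(0) = 6.
Indicial equation: r(r-1) + p(0) r + q(0) = 0, i.e. r^2 + (p(0) - 1) r + q(0) = 0, i.e. r^2 - 5 r + 6 = 0.
Discriminant: (-5)^2 - 4(6) = 1, so r = (5 ± 1)/2.
Solving: r_1 = 3, r_2 = 2.

indicial: r^2 - 5 r + 6 = 0; roots r_1 = 3, r_2 = 2


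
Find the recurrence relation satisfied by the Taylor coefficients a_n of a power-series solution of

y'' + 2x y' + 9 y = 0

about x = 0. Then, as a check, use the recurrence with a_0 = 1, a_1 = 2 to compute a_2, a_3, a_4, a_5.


Substitute y = sum_n a_n x^n.
y''(x) has coefficient (n+2)(n+1) a_{n+2} at x^n;
2 x y'(x) has coefficient 2 n a_n at x^n (shift);
9 y(x) has coefficient 9 a_n at x^n.
Matching x^n: (n+2)(n+1) a_{n+2} + (2n + 9) a_n = 0.
Thus a_{n+2} = (-2n - 9) / ((n+1)(n+2)) * a_n.

Check with a_0 = 1, a_1 = 2 (apply the recurrence for n = 0, 1, 2, 3): a_0 = 1, a_1 = 2, a_2 = -9/2, a_3 = -11/3, a_4 = 39/8, a_5 = 11/4.

a_(n+2) = (-2n - 9) / ((n+1)(n+2)) * a_n; check: a_0 = 1, a_1 = 2, a_2 = -9/2, a_3 = -11/3, a_4 = 39/8, a_5 = 11/4


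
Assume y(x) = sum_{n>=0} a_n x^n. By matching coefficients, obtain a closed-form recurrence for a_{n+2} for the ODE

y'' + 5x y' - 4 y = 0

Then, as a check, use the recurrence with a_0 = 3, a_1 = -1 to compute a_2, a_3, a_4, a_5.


Substitute y = sum_n a_n x^n.
y''(x) has coefficient (n+2)(n+1) a_{n+2} at x^n;
5 x y'(x) has coefficient 5 n a_n at x^n (shift);
-4 y(x) has coefficient -4 a_n at x^n.
Matching x^n: (n+2)(n+1) a_{n+2} + (5n - 4) a_n = 0.
Thus a_{n+2} = (-5n + 4) / ((n+1)(n+2)) * a_n.

Check with a_0 = 3, a_1 = -1 (apply the recurrence for n = 0, 1, 2, 3): a_0 = 3, a_1 = -1, a_2 = 6, a_3 = 1/6, a_4 = -3, a_5 = -11/120.

a_(n+2) = (-5n + 4) / ((n+1)(n+2)) * a_n; check: a_0 = 3, a_1 = -1, a_2 = 6, a_3 = 1/6, a_4 = -3, a_5 = -11/120


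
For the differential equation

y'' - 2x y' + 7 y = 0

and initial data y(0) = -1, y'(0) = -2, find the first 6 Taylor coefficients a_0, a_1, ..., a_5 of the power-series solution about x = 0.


Ansatz: y(x) = sum_{n>=0} a_n x^n, so y'(x) = sum_{n>=1} n a_n x^(n-1) and y''(x) = sum_{n>=2} n(n-1) a_n x^(n-2).
Substitute into P(x) y'' + Q(x) y' + R(x) y = 0 with P(x) = 1, Q(x) = -2x, R(x) = 7, and match powers of x.
Initial conditions: a_0 = -1, a_1 = -2.
Setting the coefficient of each power of x to zero and solving order by order (substituting the coefficients already found):
  x^0: 2 a_2 + 7 a_0 = 0  ->  2 a_2 = -7 a_0 = 7  ->  a_2 = 7/2
  x^1: 6 a_3 + 5 a_1 = 0  ->  6 a_3 = -5 a_1 = 10  ->  a_3 = 5/3
  x^2: 12 a_4 + 3 a_2 = 0  ->  12 a_4 = -3 a_2 = -21/2  ->  a_4 = -7/8
  x^3: 20 a_5 + a_3 = 0  ->  20 a_5 = -a_3 = -5/3  ->  a_5 = -1/12
Truncated series: y(x) = -1 - 2 x + (7/2) x^2 + (5/3) x^3 - (7/8) x^4 - (1/12) x^5 + O(x^6).

a_0 = -1; a_1 = -2; a_2 = 7/2; a_3 = 5/3; a_4 = -7/8; a_5 = -1/12


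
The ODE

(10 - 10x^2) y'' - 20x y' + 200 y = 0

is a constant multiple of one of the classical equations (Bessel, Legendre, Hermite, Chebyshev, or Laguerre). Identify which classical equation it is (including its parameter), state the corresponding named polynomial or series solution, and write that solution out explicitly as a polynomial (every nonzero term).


All three coefficients share the factor 10; dividing through by 10 gives  (1 - x^2) y'' - 2x y' + 20 y = 0.
This matches the Legendre equation (1 - x^2) y'' - 2x y' + n(n+1) y = 0 (note the -2x y' term) with n(n+1) = 20, so n = 4; the polynomial solution is P_4(x).
With y = sum_k a_k x^k, matching x^k gives (k+2)(k+1) a_{k+2} = [k(k+1) - n(n+1)] a_k = (k - 4)(k + 5) a_k. The right side vanishes at k = 4, so the series with the parity of 4 terminates at degree 4.
Standard normalization (P_n(1) = 1): leading coefficient (2n)!/(2^n (n!)^2) = 40320/(16*576) = 35/8, so a_4 = 35/8. Work downward with a_k = (k+1)(k+2) a_{k+2} / ((k - 4)(k + 5)):
  a_2 = (3)(4)(35/8) / ((2 - 4)(2 + 5)) = (105/2)/(-14) = -15/4
  a_0 = (1)(2)(-15/4) / ((0 - 4)(0 + 5)) = (-15/2)/(-20) = 3/8
Hence P_4(x) = 35 x^4/8 - 15 x^2/4 + 3/8.

P_4(x); series = 35 x^4/8 - 15 x^2/4 + 3/8


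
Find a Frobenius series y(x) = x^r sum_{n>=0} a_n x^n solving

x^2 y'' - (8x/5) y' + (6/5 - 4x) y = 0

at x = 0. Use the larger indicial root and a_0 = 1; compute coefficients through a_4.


Write in Frobenius form y'' + (p(x)/x) y' + (q(x)/x^2) y = 0:
  p(x) = -8/5,  q(x) = 6/5 - 4x.
Indicial equation: r(r-1) + (-8/5) r + (6/5) = 0 -> roots r_1 = 2, r_2 = 3/5.
Take r = r_1 = 2. Let y(x) = x^r sum_{n>=0} a_n x^n with a_0 = 1.
Substitute y = x^r sum a_n x^n and match x^{r+n}. The recurrence is
  D(n) a_n - 4 a_{n-1} = 0,  where D(n) = (r+n)(r+n-1) + (-8/5)(r+n) + (6/5).
  a_n = 4 / D(n) * a_{n-1}.
Since the indicial polynomial factors as (r - r_1)(r - r_2), D(n) = (r_1 + n - r_1)(r_1 + n - r_2) = n(n + 7/5).
Evaluating step by step (a_0 = 1):
  n = 1: D(1) = 1(1 + 7/5) = 12/5; numerator = 4(1) = 4; a_1 = (4)/(12/5) = 5/3
  n = 2: D(2) = 2(2 + 7/5) = 34/5; numerator = 4(5/3) = 20/3; a_2 = (20/3)/(34/5) = 50/51
  n = 3: D(3) = 3(3 + 7/5) = 66/5; numerator = 4(50/51) = 200/51; a_3 = (200/51)/(66/5) = 500/1683
  n = 4: D(4) = 4(4 + 7/5) = 108/5; numerator = 4(500/1683) = 2000/1683; a_4 = (2000/1683)/(108/5) = 2500/45441

r = 2; a_0 = 1; a_1 = 5/3; a_2 = 50/51; a_3 = 500/1683; a_4 = 2500/45441


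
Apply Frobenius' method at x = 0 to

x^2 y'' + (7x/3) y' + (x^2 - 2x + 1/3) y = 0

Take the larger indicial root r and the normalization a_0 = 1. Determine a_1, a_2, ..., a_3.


Write in Frobenius form y'' + (p(x)/x) y' + (q(x)/x^2) y = 0:
  p(x) = 7/3,  q(x) = x^2 - 2x + 1/3.
Indicial equation: r(r-1) + (7/3) r + (1/3) = 0 -> roots r_1 = -1/3, r_2 = -1.
Take r = r_1 = -1/3. Let y(x) = x^r sum_{n>=0} a_n x^n with a_0 = 1.
Substitute y = x^r sum a_n x^n and match x^{r+n}. The recurrence is
  D(n) a_n - 2 a_{n-1} + 1 a_{n-2} = 0,  where D(n) = (r+n)(r+n-1) + (7/3)(r+n) + (1/3).
  a_n = [2 a_{n-1} - 1 a_{n-2}] / D(n).
Since the indicial polynomial factors as (r - r_1)(r - r_2), D(n) = (r_1 + n - r_1)(r_1 + n - r_2) = n(n + 2/3).
Evaluating step by step (a_0 = 1):
  n = 1: D(1) = 1(1 + 2/3) = 5/3; numerator = 2(1) = 2; a_1 = (2)/(5/3) = 6/5
  n = 2: D(2) = 2(2 + 2/3) = 16/3; numerator = 2(6/5) - 1(1) = 7/5; a_2 = (7/5)/(16/3) = 21/80
  n = 3: D(3) = 3(3 + 2/3) = 11; numerator = 2(21/80) - 1(6/5) = -27/40; a_3 = (-27/40)/(11) = -27/440

r = -1/3; a_0 = 1; a_1 = 6/5; a_2 = 21/80; a_3 = -27/440


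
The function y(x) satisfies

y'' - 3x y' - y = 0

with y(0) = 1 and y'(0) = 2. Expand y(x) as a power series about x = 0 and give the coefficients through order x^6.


Ansatz: y(x) = sum_{n>=0} a_n x^n, so y'(x) = sum_{n>=1} n a_n x^(n-1) and y''(x) = sum_{n>=2} n(n-1) a_n x^(n-2).
Substitute into P(x) y'' + Q(x) y' + R(x) y = 0 with P(x) = 1, Q(x) = -3x, R(x) = -1, and match powers of x.
Initial conditions: a_0 = 1, a_1 = 2.
Setting the coefficient of each power of x to zero and solving order by order (substituting the coefficients already found):
  x^0: 2 a_2 - a_0 = 0  ->  2 a_2 = a_0 = 1  ->  a_2 = 1/2
  x^1: 6 a_3 - 4 a_1 = 0  ->  6 a_3 = 4 a_1 = 8  ->  a_3 = 4/3
  x^2: 12 a_4 - 7 a_2 = 0  ->  12 a_4 = 7 a_2 = 7/2  ->  a_4 = 7/24
  x^3: 20 a_5 - 10 a_3 = 0  ->  20 a_5 = 10 a_3 = 40/3  ->  a_5 = 2/3
  x^4: 30 a_6 - 13 a_4 = 0  ->  30 a_6 = 13 a_4 = 91/24  ->  a_6 = 91/720
Truncated series: y(x) = 1 + 2 x + (1/2) x^2 + (4/3) x^3 + (7/24) x^4 + (2/3) x^5 + (91/720) x^6 + O(x^7).

a_0 = 1; a_1 = 2; a_2 = 1/2; a_3 = 4/3; a_4 = 7/24; a_5 = 2/3; a_6 = 91/720


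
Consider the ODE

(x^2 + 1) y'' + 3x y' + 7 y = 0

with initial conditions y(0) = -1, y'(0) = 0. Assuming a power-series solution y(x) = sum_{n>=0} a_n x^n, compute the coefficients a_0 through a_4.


Ansatz: y(x) = sum_{n>=0} a_n x^n, so y'(x) = sum_{n>=1} n a_n x^(n-1) and y''(x) = sum_{n>=2} n(n-1) a_n x^(n-2).
Substitute into P(x) y'' + Q(x) y' + R(x) y = 0 with P(x) = x^2 + 1, Q(x) = 3x, R(x) = 7, and match powers of x.
Initial conditions: a_0 = -1, a_1 = 0.
Setting the coefficient of each power of x to zero and solving order by order (substituting the coefficients already found):
  x^0: 2 a_2 + 7 a_0 = 0  ->  2 a_2 = -7 a_0 = 7  ->  a_2 = 7/2
  x^1: 6 a_3 + 10 a_1 = 0  ->  6 a_3 = -10 a_1 = 0  ->  a_3 = 0
  x^2: 12 a_4 + 15 a_2 = 0  ->  12 a_4 = -15 a_2 = -105/2  ->  a_4 = -35/8
Truncated series: y(x) = -1 + (7/2) x^2 - (35/8) x^4 + O(x^5).

a_0 = -1; a_1 = 0; a_2 = 7/2; a_3 = 0; a_4 = -35/8


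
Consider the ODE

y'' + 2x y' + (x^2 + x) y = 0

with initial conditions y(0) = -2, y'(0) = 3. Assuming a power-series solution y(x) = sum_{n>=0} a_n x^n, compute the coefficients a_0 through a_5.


Ansatz: y(x) = sum_{n>=0} a_n x^n, so y'(x) = sum_{n>=1} n a_n x^(n-1) and y''(x) = sum_{n>=2} n(n-1) a_n x^(n-2).
Substitute into P(x) y'' + Q(x) y' + R(x) y = 0 with P(x) = 1, Q(x) = 2x, R(x) = x^2 + x, and match powers of x.
Initial conditions: a_0 = -2, a_1 = 3.
Setting the coefficient of each power of x to zero and solving order by order (substituting the coefficients already found):
  x^0: 2 a_2 = 0  ->  a_2 = 0
  x^1: 6 a_3 + 2 a_1 + a_0 = 0  ->  6 a_3 = -2 a_1 - a_0 = -4  ->  a_3 = -2/3
  x^2: 12 a_4 + 4 a_2 + a_1 + a_0 = 0  ->  12 a_4 = -4 a_2 - a_1 - a_0 = -1  ->  a_4 = -1/12
  x^3: 20 a_5 + 6 a_3 + a_2 + a_1 = 0  ->  20 a_5 = -6 a_3 - a_2 - a_1 = 1  ->  a_5 = 1/20
Truncated series: y(x) = -2 + 3 x - (2/3) x^3 - (1/12) x^4 + (1/20) x^5 + O(x^6).

a_0 = -2; a_1 = 3; a_2 = 0; a_3 = -2/3; a_4 = -1/12; a_5 = 1/20


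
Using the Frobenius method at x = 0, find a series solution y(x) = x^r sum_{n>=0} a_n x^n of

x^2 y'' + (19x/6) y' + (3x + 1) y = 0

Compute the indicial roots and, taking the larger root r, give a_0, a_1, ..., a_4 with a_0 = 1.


Write in Frobenius form y'' + (p(x)/x) y' + (q(x)/x^2) y = 0:
  p(x) = 19/6,  q(x) = 3x + 1.
Indicial equation: r(r-1) + (19/6) r + (1) = 0 -> roots r_1 = -2/3, r_2 = -3/2.
Take r = r_1 = -2/3. Let y(x) = x^r sum_{n>=0} a_n x^n with a_0 = 1.
Substitute y = x^r sum a_n x^n and match x^{r+n}. The recurrence is
  D(n) a_n + 3 a_{n-1} = 0,  where D(n) = (r+n)(r+n-1) + (19/6)(r+n) + (1).
  a_n = -3 / D(n) * a_{n-1}.
Since the indicial polynomial factors as (r - r_1)(r - r_2), D(n) = (r_1 + n - r_1)(r_1 + n - r_2) = n(n + 5/6).
Evaluating step by step (a_0 = 1):
  n = 1: D(1) = 1(1 + 5/6) = 11/6; numerator = -3(1) = -3; a_1 = (-3)/(11/6) = -18/11
  n = 2: D(2) = 2(2 + 5/6) = 17/3; numerator = -3(-18/11) = 54/11; a_2 = (54/11)/(17/3) = 162/187
  n = 3: D(3) = 3(3 + 5/6) = 23/2; numerator = -3(162/187) = -486/187; a_3 = (-486/187)/(23/2) = -972/4301
  n = 4: D(4) = 4(4 + 5/6) = 58/3; numerator = -3(-972/4301) = 2916/4301; a_4 = (2916/4301)/(58/3) = 4374/124729

r = -2/3; a_0 = 1; a_1 = -18/11; a_2 = 162/187; a_3 = -972/4301; a_4 = 4374/124729


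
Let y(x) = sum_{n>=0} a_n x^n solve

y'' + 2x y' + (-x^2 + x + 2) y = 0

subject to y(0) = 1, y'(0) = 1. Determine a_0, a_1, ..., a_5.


Ansatz: y(x) = sum_{n>=0} a_n x^n, so y'(x) = sum_{n>=1} n a_n x^(n-1) and y''(x) = sum_{n>=2} n(n-1) a_n x^(n-2).
Substitute into P(x) y'' + Q(x) y' + R(x) y = 0 with P(x) = 1, Q(x) = 2x, R(x) = -x^2 + x + 2, and match powers of x.
Initial conditions: a_0 = 1, a_1 = 1.
Setting the coefficient of each power of x to zero and solving order by order (substituting the coefficients already found):
  x^0: 2 a_2 + 2 a_0 = 0  ->  2 a_2 = -2 a_0 = -2  ->  a_2 = -1
  x^1: 6 a_3 + 4 a_1 + a_0 = 0  ->  6 a_3 = -4 a_1 - a_0 = -5  ->  a_3 = -5/6
  x^2: 12 a_4 + 6 a_2 + a_1 - a_0 = 0  ->  12 a_4 = -6 a_2 - a_1 + a_0 = 6  ->  a_4 = 1/2
  x^3: 20 a_5 + 8 a_3 + a_2 - a_1 = 0  ->  20 a_5 = -8 a_3 - a_2 + a_1 = 26/3  ->  a_5 = 13/30
Truncated series: y(x) = 1 + x - x^2 - (5/6) x^3 + (1/2) x^4 + (13/30) x^5 + O(x^6).

a_0 = 1; a_1 = 1; a_2 = -1; a_3 = -5/6; a_4 = 1/2; a_5 = 13/30


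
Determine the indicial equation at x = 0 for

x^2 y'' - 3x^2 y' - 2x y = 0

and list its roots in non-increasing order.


Divide by x^2 to reach normal form y'' + P_1(x) y' + P_2(x) y = 0 with P_1(x) = -3 and P_2(x) = -2/x.
x = 0 is a singular point because the y-coefficient -2/x has a pole at x = 0.
It is a regular singular point because x P_1(x) = p(x) = -3x and x^2 P_2(x) = q(x) = -2x are polynomials, hence analytic at x = 0.
p(0) = 0,  q(0) = 0.
Indicial equation: r(r-1) + p(0) r + q(0) = 0, i.e. r^2 + (p(0) - 1) r + q(0) = 0, i.e. r^2 - 1 r = 0.
Discriminant: (-1)^2 - 4(0) = 1, so r = (1 ± 1)/2.
Solving: r_1 = 1, r_2 = 0.

indicial: r^2 - 1 r = 0; roots r_1 = 1, r_2 = 0


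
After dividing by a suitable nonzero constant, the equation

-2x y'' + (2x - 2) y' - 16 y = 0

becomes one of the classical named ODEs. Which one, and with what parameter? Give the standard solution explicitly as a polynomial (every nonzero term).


All three coefficients share the factor -2; dividing through by -2 gives  x y'' + (1 - x) y' + 8 y = 0.
This matches the Laguerre equation x y'' + (1 - x) y' + n y = 0 with n = 8; the polynomial solution is L_8(x).
With y = sum_k a_k x^k, matching x^k gives (k+1)k a_{k+1} + (k+1) a_{k+1} - k a_k + n a_k = 0, i.e. (k+1)^2 a_{k+1} = (k - n) a_k = (k - 8) a_k. The right side vanishes at k = 8, so the series terminates at degree 8.
Standard normalization L_n(0) = 1 gives a_0 = 1. Work upward with a_{k+1} = (k - 8) a_k / (k+1)^2:
  a_1 = (0 - 8)(1) / 1^2 = -8/1 = -8
  a_2 = (1 - 8)(-8) / 2^2 = 56/4 = 14
  a_3 = (2 - 8)(14) / 3^2 = -84/9 = -28/3
  a_4 = (3 - 8)(-28/3) / 4^2 = (140/3)/16 = 35/12
  a_5 = (4 - 8)(35/12) / 5^2 = (-35/3)/25 = -7/15
  a_6 = (5 - 8)(-7/15) / 6^2 = (7/5)/36 = 7/180
  a_7 = (6 - 8)(7/180) / 7^2 = (-7/90)/49 = -1/630
  a_8 = (7 - 8)(-1/630) / 8^2 = (1/630)/64 = 1/40320
Hence L_8(x) = x^8/40320 - x^7/630 + 7 x^6/180 - 7 x^5/15 + 35 x^4/12 - 28 x^3/3 + 14 x^2 - 8 x + 1.

L_8(x); series = x^8/40320 - x^7/630 + 7 x^6/180 - 7 x^5/15 + 35 x^4/12 - 28 x^3/3 + 14 x^2 - 8 x + 1


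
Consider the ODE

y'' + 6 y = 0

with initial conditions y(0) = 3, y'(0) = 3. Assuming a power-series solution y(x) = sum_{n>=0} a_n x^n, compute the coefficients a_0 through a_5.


Ansatz: y(x) = sum_{n>=0} a_n x^n, so y'(x) = sum_{n>=1} n a_n x^(n-1) and y''(x) = sum_{n>=2} n(n-1) a_n x^(n-2).
Substitute into P(x) y'' + Q(x) y' + R(x) y = 0 with P(x) = 1, Q(x) = 0, R(x) = 6, and match powers of x.
Initial conditions: a_0 = 3, a_1 = 3.
Setting the coefficient of each power of x to zero and solving order by order (substituting the coefficients already found):
  x^0: 2 a_2 + 6 a_0 = 0  ->  2 a_2 = -6 a_0 = -18  ->  a_2 = -9
  x^1: 6 a_3 + 6 a_1 = 0  ->  6 a_3 = -6 a_1 = -18  ->  a_3 = -3
  x^2: 12 a_4 + 6 a_2 = 0  ->  12 a_4 = -6 a_2 = 54  ->  a_4 = 9/2
  x^3: 20 a_5 + 6 a_3 = 0  ->  20 a_5 = -6 a_3 = 18  ->  a_5 = 9/10
Truncated series: y(x) = 3 + 3 x - 9 x^2 - 3 x^3 + (9/2) x^4 + (9/10) x^5 + O(x^6).

a_0 = 3; a_1 = 3; a_2 = -9; a_3 = -3; a_4 = 9/2; a_5 = 9/10


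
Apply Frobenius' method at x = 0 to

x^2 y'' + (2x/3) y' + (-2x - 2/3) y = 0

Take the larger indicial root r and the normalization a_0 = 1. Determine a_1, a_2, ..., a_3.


Write in Frobenius form y'' + (p(x)/x) y' + (q(x)/x^2) y = 0:
  p(x) = 2/3,  q(x) = -2x - 2/3.
Indicial equation: r(r-1) + (2/3) r + (-2/3) = 0 -> roots r_1 = 1, r_2 = -2/3.
Take r = r_1 = 1. Let y(x) = x^r sum_{n>=0} a_n x^n with a_0 = 1.
Substitute y = x^r sum a_n x^n and match x^{r+n}. The recurrence is
  D(n) a_n - 2 a_{n-1} = 0,  where D(n) = (r+n)(r+n-1) + (2/3)(r+n) + (-2/3).
  a_n = 2 / D(n) * a_{n-1}.
Since the indicial polynomial factors as (r - r_1)(r - r_2), D(n) = (r_1 + n - r_1)(r_1 + n - r_2) = n(n + 5/3).
Evaluating step by step (a_0 = 1):
  n = 1: D(1) = 1(1 + 5/3) = 8/3; numerator = 2(1) = 2; a_1 = (2)/(8/3) = 3/4
  n = 2: D(2) = 2(2 + 5/3) = 22/3; numerator = 2(3/4) = 3/2; a_2 = (3/2)/(22/3) = 9/44
  n = 3: D(3) = 3(3 + 5/3) = 14; numerator = 2(9/44) = 9/22; a_3 = (9/22)/(14) = 9/308

r = 1; a_0 = 1; a_1 = 3/4; a_2 = 9/44; a_3 = 9/308


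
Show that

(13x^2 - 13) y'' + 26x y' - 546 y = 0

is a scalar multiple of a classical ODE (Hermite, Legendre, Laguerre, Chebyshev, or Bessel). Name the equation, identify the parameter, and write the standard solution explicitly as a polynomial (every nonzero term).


All three coefficients share the factor -13; dividing through by -13 gives  (1 - x^2) y'' - 2x y' + 42 y = 0.
This matches the Legendre equation (1 - x^2) y'' - 2x y' + n(n+1) y = 0 (note the -2x y' term) with n(n+1) = 42, so n = 6; the polynomial solution is P_6(x).
With y = sum_k a_k x^k, matching x^k gives (k+2)(k+1) a_{k+2} = [k(k+1) - n(n+1)] a_k = (k - 6)(k + 7) a_k. The right side vanishes at k = 6, so the series with the parity of 6 terminates at degree 6.
Standard normalization (P_n(1) = 1): leading coefficient (2n)!/(2^n (n!)^2) = 479001600/(64*518400) = 231/16, so a_6 = 231/16. Work downward with a_k = (k+1)(k+2) a_{k+2} / ((k - 6)(k + 7)):
  a_4 = (5)(6)(231/16) / ((4 - 6)(4 + 7)) = (3465/8)/(-22) = -315/16
  a_2 = (3)(4)(-315/16) / ((2 - 6)(2 + 7)) = (-945/4)/(-36) = 105/16
  a_0 = (1)(2)(105/16) / ((0 - 6)(0 + 7)) = (105/8)/(-42) = -5/16
Hence P_6(x) = 231 x^6/16 - 315 x^4/16 + 105 x^2/16 - 5/16.

P_6(x); series = 231 x^6/16 - 315 x^4/16 + 105 x^2/16 - 5/16


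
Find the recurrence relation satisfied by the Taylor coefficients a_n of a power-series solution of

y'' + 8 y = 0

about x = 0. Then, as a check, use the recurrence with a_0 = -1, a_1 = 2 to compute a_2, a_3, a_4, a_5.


Substitute y = sum_n a_n x^n into y'' + (const) y = 0.
y''(x) = sum_{n>=0} (n+2)(n+1) a_{n+2} x^n.
The ODE becomes sum_n [(n+2)(n+1) a_{n+2} + 8 a_n] x^n = 0.
Setting each coefficient to zero gives the recurrence:
  (n+2)(n+1) a_{n+2} + 8 a_n = 0,
  a_{n+2} = -8 / ((n+1)(n+2)) a_n.

Check with a_0 = -1, a_1 = 2 (apply the recurrence for n = 0, 1, 2, 3): a_0 = -1, a_1 = 2, a_2 = 4, a_3 = -8/3, a_4 = -8/3, a_5 = 16/15.

a_{n+2} = -8/((n+1)(n+2)) * a_n; check: a_0 = -1, a_1 = 2, a_2 = 4, a_3 = -8/3, a_4 = -8/3, a_5 = 16/15


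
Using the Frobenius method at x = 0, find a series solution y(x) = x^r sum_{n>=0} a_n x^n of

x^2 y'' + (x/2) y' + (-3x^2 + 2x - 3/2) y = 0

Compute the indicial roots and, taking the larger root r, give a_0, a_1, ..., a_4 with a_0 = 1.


Write in Frobenius form y'' + (p(x)/x) y' + (q(x)/x^2) y = 0:
  p(x) = 1/2,  q(x) = -3x^2 + 2x - 3/2.
Indicial equation: r(r-1) + (1/2) r + (-3/2) = 0 -> roots r_1 = 3/2, r_2 = -1.
Take r = r_1 = 3/2. Let y(x) = x^r sum_{n>=0} a_n x^n with a_0 = 1.
Substitute y = x^r sum a_n x^n and match x^{r+n}. The recurrence is
  D(n) a_n + 2 a_{n-1} - 3 a_{n-2} = 0,  where D(n) = (r+n)(r+n-1) + (1/2)(r+n) + (-3/2).
  a_n = [-2 a_{n-1} + 3 a_{n-2}] / D(n).
Since the indicial polynomial factors as (r - r_1)(r - r_2), D(n) = (r_1 + n - r_1)(r_1 + n - r_2) = n(n + 5/2).
Evaluating step by step (a_0 = 1):
  n = 1: D(1) = 1(1 + 5/2) = 7/2; numerator = -2(1) = -2; a_1 = (-2)/(7/2) = -4/7
  n = 2: D(2) = 2(2 + 5/2) = 9; numerator = -2(-4/7) + 3(1) = 29/7; a_2 = (29/7)/(9) = 29/63
  n = 3: D(3) = 3(3 + 5/2) = 33/2; numerator = -2(29/63) + 3(-4/7) = -166/63; a_3 = (-166/63)/(33/2) = -332/2079
  n = 4: D(4) = 4(4 + 5/2) = 26; numerator = -2(-332/2079) + 3(29/63) = 505/297; a_4 = (505/297)/(26) = 505/7722

r = 3/2; a_0 = 1; a_1 = -4/7; a_2 = 29/63; a_3 = -332/2079; a_4 = 505/7722


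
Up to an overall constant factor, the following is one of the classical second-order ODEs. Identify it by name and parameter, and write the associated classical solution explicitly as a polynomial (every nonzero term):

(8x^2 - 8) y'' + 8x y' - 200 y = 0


All three coefficients share the factor -8; dividing through by -8 gives  (1 - x^2) y'' - x y' + 25 y = 0.
This matches the Chebyshev equation (1 - x^2) y'' - x y' + n^2 y = 0 (note the -x y' term, not -2x y') with n^2 = 25, so n = 5; the polynomial solution is T_5(x).
With y = sum_k a_k x^k, matching x^k gives (k+2)(k+1) a_{k+2} = (k^2 - n^2) a_k = (k - 5)(k + 5) a_k. The right side vanishes at k = 5, so the series with the parity of 5 terminates at degree 5.
Standard normalization: leading coefficient of T_n is 2^(n-1), so a_5 = 2^4 = 16. Work downward with a_k = (k+1)(k+2) a_{k+2} / ((k - 5)(k + 5)):
  a_3 = (4)(5)(16) / ((3 - 5)(3 + 5)) = 320/(-16) = -20
  a_1 = (2)(3)(-20) / ((1 - 5)(1 + 5)) = -120/(-24) = 5
Hence T_5(x) = 16 x^5 - 20 x^3 + 5 x.

T_5(x); series = 16 x^5 - 20 x^3 + 5 x


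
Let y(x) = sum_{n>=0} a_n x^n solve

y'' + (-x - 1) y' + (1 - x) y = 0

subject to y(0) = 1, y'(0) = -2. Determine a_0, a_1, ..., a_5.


Ansatz: y(x) = sum_{n>=0} a_n x^n, so y'(x) = sum_{n>=1} n a_n x^(n-1) and y''(x) = sum_{n>=2} n(n-1) a_n x^(n-2).
Substitute into P(x) y'' + Q(x) y' + R(x) y = 0 with P(x) = 1, Q(x) = -x - 1, R(x) = 1 - x, and match powers of x.
Initial conditions: a_0 = 1, a_1 = -2.
Setting the coefficient of each power of x to zero and solving order by order (substituting the coefficients already found):
  x^0: 2 a_2 - a_1 + a_0 = 0  ->  2 a_2 = a_1 - a_0 = -3  ->  a_2 = -3/2
  x^1: 6 a_3 - 2 a_2 - a_0 = 0  ->  6 a_3 = 2 a_2 + a_0 = -2  ->  a_3 = -1/3
  x^2: 12 a_4 - 3 a_3 - a_2 - a_1 = 0  ->  12 a_4 = 3 a_3 + a_2 + a_1 = -9/2  ->  a_4 = -3/8
  x^3: 20 a_5 - 4 a_4 - 2 a_3 - a_2 = 0  ->  20 a_5 = 4 a_4 + 2 a_3 + a_2 = -11/3  ->  a_5 = -11/60
Truncated series: y(x) = 1 - 2 x - (3/2) x^2 - (1/3) x^3 - (3/8) x^4 - (11/60) x^5 + O(x^6).

a_0 = 1; a_1 = -2; a_2 = -3/2; a_3 = -1/3; a_4 = -3/8; a_5 = -11/60


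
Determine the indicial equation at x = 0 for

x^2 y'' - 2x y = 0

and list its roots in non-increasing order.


Divide by x^2 to reach normal form y'' + P_1(x) y' + P_2(x) y = 0 with P_1(x) = 0 and P_2(x) = -2/x.
x = 0 is a singular point because the y-coefficient -2/x has a pole at x = 0.
It is a regular singular point because x P_1(x) = p(x) = 0 and x^2 P_2(x) = q(x) = -2x are polynomials, hence analytic at x = 0.
p(0) = 0,  q(0) = 0.
Indicial equation: r(r-1) + p(0) r + q(0) = 0, i.e. r^2 + (p(0) - 1) r + q(0) = 0, i.e. r^2 - 1 r = 0.
Discriminant: (-1)^2 - 4(0) = 1, so r = (1 ± 1)/2.
Solving: r_1 = 1, r_2 = 0.

indicial: r^2 - 1 r = 0; roots r_1 = 1, r_2 = 0


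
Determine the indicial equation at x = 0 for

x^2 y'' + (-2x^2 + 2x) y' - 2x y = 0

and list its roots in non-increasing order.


Divide by x^2 to reach normal form y'' + P_1(x) y' + P_2(x) y = 0 with P_1(x) = -2 + 2/x and P_2(x) = -2/x.
x = 0 is a singular point because the y'-coefficient -2 + 2/x has a pole at x = 0 and the y-coefficient -2/x has a pole at x = 0.
It is a regular singular point because x P_1(x) = p(x) = 2 - 2x and x^2 P_2(x) = q(x) = -2x are polynomials, hence analytic at x = 0.
p(0) = 2,  q(0) = 0.
Indicial equation: r(r-1) + p(0) r + q(0) = 0, i.e. r^2 + (p(0) - 1) r + q(0) = 0, i.e. r^2 + 1 r = 0.
Discriminant: (1)^2 - 4(0) = 1, so r = (-1 ± 1)/2.
Solving: r_1 = 0, r_2 = -1.

indicial: r^2 + 1 r = 0; roots r_1 = 0, r_2 = -1


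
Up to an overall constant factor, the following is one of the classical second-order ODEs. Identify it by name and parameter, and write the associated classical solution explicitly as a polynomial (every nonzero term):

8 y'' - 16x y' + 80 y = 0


All three coefficients share the factor 8; dividing through by 8 gives  y'' - 2x y' + 10 y = 0.
This matches the Hermite equation y'' - 2x y' + 2n y = 0 with 2n = 10, so n = 5; the polynomial solution is H_5(x).
With y = sum_k a_k x^k, matching x^k gives (k+2)(k+1) a_{k+2} = 2(k - n) a_k = 2(k - 5) a_k. The right side vanishes at k = 5, so the series with the parity of 5 terminates at degree 5.
Standard normalization: leading coefficient of H_n is 2^n, so a_5 = 2^5 = 32. Work downward with a_k = (k+1)(k+2) a_{k+2} / (2(k - n)):
  a_3 = (4)(5)(32) / (2(3 - 5)) = 640/(-4) = -160
  a_1 = (2)(3)(-160) / (2(1 - 5)) = -960/(-8) = 120
Hence H_5(x) = 32 x^5 - 160 x^3 + 120 x.

H_5(x); series = 32 x^5 - 160 x^3 + 120 x


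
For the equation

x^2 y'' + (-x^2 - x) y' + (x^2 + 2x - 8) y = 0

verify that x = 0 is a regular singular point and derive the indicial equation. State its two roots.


Divide by x^2 to reach normal form y'' + P_1(x) y' + P_2(x) y = 0 with P_1(x) = -1 - 1/x and P_2(x) = 1 + 2/x - 8/x^2.
x = 0 is a singular point because the y'-coefficient -1 - 1/x has a pole at x = 0 and the y-coefficient 1 + 2/x - 8/x^2 has a pole at x = 0.
It is a regular singular point because x P_1(x) = p(x) = -x - 1 and x^2 P_2(x) = q(x) = x^2 + 2x - 8 are polynomials, hence analytic at x = 0.
p(0) = -1,  q(0) = -8.
Indicial equation: r(r-1) + p(0) r + q(0) = 0, i.e. r^2 + (p(0) - 1) r + q(0) = 0, i.e. r^2 - 2 r - 8 = 0.
Discriminant: (-2)^2 - 4(-8) = 36, so r = (2 ± 6)/2.
Solving: r_1 = 4, r_2 = -2.

indicial: r^2 - 2 r - 8 = 0; roots r_1 = 4, r_2 = -2


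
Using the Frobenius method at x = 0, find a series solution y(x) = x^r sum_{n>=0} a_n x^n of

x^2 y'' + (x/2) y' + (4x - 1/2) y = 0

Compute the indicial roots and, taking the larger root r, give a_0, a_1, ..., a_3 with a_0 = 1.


Write in Frobenius form y'' + (p(x)/x) y' + (q(x)/x^2) y = 0:
  p(x) = 1/2,  q(x) = 4x - 1/2.
Indicial equation: r(r-1) + (1/2) r + (-1/2) = 0 -> roots r_1 = 1, r_2 = -1/2.
Take r = r_1 = 1. Let y(x) = x^r sum_{n>=0} a_n x^n with a_0 = 1.
Substitute y = x^r sum a_n x^n and match x^{r+n}. The recurrence is
  D(n) a_n + 4 a_{n-1} = 0,  where D(n) = (r+n)(r+n-1) + (1/2)(r+n) + (-1/2).
  a_n = -4 / D(n) * a_{n-1}.
Since the indicial polynomial factors as (r - r_1)(r - r_2), D(n) = (r_1 + n - r_1)(r_1 + n - r_2) = n(n + 3/2).
Evaluating step by step (a_0 = 1):
  n = 1: D(1) = 1(1 + 3/2) = 5/2; numerator = -4(1) = -4; a_1 = (-4)/(5/2) = -8/5
  n = 2: D(2) = 2(2 + 3/2) = 7; numerator = -4(-8/5) = 32/5; a_2 = (32/5)/(7) = 32/35
  n = 3: D(3) = 3(3 + 3/2) = 27/2; numerator = -4(32/35) = -128/35; a_3 = (-128/35)/(27/2) = -256/945

r = 1; a_0 = 1; a_1 = -8/5; a_2 = 32/35; a_3 = -256/945
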